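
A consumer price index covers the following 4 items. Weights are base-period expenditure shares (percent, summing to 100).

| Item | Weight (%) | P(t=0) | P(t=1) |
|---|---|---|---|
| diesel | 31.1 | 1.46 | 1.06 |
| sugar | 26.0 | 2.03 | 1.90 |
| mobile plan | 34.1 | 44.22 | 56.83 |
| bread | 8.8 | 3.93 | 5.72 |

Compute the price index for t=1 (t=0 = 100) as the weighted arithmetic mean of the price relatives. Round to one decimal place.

103.5

diesel: 31.1 × (1.06/1.46) = 31.1 × 0.726027 = 22.5795
sugar: 26.0 × (1.90/2.03) = 26.0 × 0.935961 = 24.3350
mobile plan: 34.1 × (56.83/44.22) = 34.1 × 1.285165 = 43.8241
bread: 8.8 × (5.72/3.93) = 8.8 × 1.455471 = 12.8081
Index = Σ wᵢ·(p₁ᵢ/p₀ᵢ) = 22.5795 + 24.3350 + 43.8241 + 12.8081 = 103.5467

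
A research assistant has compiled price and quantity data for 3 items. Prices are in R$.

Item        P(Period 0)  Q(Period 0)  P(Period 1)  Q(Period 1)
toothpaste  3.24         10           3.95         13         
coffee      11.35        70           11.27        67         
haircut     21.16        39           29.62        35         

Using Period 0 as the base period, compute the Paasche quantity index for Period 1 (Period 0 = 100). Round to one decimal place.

Paasche quantity index uses current-period prices as weights.
ΣP(Period 1)·Q(Period 1) = 3.95×13 + 11.27×67 + 29.62×35 = 51.35 + 755.09 + 1036.7 = 1843.14
ΣP(Period 1)·Q(Period 0) = 3.95×10 + 11.27×70 + 29.62×39 = 39.5 + 788.9 + 1155.18 = 1983.58
Index = 1843.14 / 1983.58 × 100 = 92.9199

92.9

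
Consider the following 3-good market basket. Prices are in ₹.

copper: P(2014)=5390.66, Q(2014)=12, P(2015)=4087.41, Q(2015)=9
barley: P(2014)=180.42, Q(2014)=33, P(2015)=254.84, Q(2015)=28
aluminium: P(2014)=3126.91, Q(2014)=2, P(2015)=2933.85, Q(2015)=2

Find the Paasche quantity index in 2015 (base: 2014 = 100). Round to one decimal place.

78.6

Paasche quantity index uses current-period prices as weights.
ΣP(2015)·Q(2015) = 4087.41×9 + 254.84×28 + 2933.85×2 = 36786.69 + 7135.52 + 5867.7 = 49789.91
ΣP(2015)·Q(2014) = 4087.41×12 + 254.84×33 + 2933.85×2 = 49048.92 + 8409.72 + 5867.7 = 63326.34
Index = 49789.91 / 63326.34 × 100 = 78.6243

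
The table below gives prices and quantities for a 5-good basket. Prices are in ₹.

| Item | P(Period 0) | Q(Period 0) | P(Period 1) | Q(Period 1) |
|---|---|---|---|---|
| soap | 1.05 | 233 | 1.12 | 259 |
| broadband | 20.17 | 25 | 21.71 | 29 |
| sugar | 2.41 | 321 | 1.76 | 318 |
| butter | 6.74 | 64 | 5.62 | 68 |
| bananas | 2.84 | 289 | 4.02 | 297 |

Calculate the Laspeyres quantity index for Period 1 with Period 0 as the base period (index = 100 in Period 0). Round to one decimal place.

105.4

Laspeyres quantity index uses base-period prices as weights.
ΣP(Period 0)·Q(Period 1) = 1.05×259 + 20.17×29 + 2.41×318 + 6.74×68 + 2.84×297 = 271.95 + 584.93 + 766.38 + 458.32 + 843.48 = 2925.06
ΣP(Period 0)·Q(Period 0) = 1.05×233 + 20.17×25 + 2.41×321 + 6.74×64 + 2.84×289 = 244.65 + 504.25 + 773.61 + 431.36 + 820.76 = 2774.63
Index = 2925.06 / 2774.63 × 100 = 105.4216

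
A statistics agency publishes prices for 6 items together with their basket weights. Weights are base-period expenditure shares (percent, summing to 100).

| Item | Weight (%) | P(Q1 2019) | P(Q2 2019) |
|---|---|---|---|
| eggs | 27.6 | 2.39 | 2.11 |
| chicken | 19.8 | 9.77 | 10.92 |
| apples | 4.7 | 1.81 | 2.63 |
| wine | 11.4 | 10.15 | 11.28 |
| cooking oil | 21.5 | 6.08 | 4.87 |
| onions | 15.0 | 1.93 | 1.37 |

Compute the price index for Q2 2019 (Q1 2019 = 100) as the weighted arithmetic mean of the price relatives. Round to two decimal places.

93.86

eggs: 27.6 × (2.11/2.39) = 27.6 × 0.882845 = 24.3665
chicken: 19.8 × (10.92/9.77) = 19.8 × 1.117707 = 22.1306
apples: 4.7 × (2.63/1.81) = 4.7 × 1.453039 = 6.8293
wine: 11.4 × (11.28/10.15) = 11.4 × 1.111330 = 12.6692
cooking oil: 21.5 × (4.87/6.08) = 21.5 × 0.800987 = 17.2212
onions: 15.0 × (1.37/1.93) = 15.0 × 0.709845 = 10.6477
Index = Σ wᵢ·(p₁ᵢ/p₀ᵢ) = 24.3665 + 22.1306 + 6.8293 + 12.6692 + 17.2212 + 10.6477 = 93.8645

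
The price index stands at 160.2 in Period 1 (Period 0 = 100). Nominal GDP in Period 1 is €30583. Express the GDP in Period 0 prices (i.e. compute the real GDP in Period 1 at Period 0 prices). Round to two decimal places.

19090.51

Real = Nominal ÷ (Index/100) = 30583 ÷ (160.2/100)
     = 30583 ÷ 1.602 = 19090.5119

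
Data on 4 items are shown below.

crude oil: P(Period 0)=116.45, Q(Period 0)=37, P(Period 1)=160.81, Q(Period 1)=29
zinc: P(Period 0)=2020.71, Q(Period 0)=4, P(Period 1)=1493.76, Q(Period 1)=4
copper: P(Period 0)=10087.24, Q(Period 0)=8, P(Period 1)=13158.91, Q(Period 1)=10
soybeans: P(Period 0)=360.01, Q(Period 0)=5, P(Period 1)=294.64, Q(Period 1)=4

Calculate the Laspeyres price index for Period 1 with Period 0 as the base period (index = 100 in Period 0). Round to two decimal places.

Laspeyres price index uses base-period quantities as weights.
ΣP(Period 1)·Q(Period 0) = 160.81×37 + 1493.76×4 + 13158.91×8 + 294.64×5 = 5949.97 + 5975.04 + 105271.28 + 1473.2 = 118669.49
ΣP(Period 0)·Q(Period 0) = 116.45×37 + 2020.71×4 + 10087.24×8 + 360.01×5 = 4308.65 + 8082.84 + 80697.92 + 1800.05 = 94889.46
Index = 118669.49 / 94889.46 × 100 = 125.0608

125.06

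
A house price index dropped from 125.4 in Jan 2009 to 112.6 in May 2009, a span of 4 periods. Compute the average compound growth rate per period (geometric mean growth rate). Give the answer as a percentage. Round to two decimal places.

Growth factor = (112.6/125.4)^(1/4) = (0.897927)^(1/4) = 0.973442
Growth rate = 0.973442 − 1 = -0.026558 = -2.6558%

-2.66%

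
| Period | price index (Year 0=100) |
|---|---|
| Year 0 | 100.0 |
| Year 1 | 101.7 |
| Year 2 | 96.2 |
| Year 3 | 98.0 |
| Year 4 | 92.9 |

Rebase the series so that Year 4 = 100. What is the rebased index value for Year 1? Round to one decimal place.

109.5

Rebased(Year 1) = 101.7 / 92.9 × 100 = 109.4726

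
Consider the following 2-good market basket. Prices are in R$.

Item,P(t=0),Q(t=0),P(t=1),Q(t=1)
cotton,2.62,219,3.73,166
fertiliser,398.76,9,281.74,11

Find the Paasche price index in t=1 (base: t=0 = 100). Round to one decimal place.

77.1

Paasche price index uses current-period quantities as weights.
ΣP(t=1)·Q(t=1) = 3.73×166 + 281.74×11 = 619.18 + 3099.14 = 3718.32
ΣP(t=0)·Q(t=1) = 2.62×166 + 398.76×11 = 434.92 + 4386.36 = 4821.28
Index = 3718.32 / 4821.28 × 100 = 77.1231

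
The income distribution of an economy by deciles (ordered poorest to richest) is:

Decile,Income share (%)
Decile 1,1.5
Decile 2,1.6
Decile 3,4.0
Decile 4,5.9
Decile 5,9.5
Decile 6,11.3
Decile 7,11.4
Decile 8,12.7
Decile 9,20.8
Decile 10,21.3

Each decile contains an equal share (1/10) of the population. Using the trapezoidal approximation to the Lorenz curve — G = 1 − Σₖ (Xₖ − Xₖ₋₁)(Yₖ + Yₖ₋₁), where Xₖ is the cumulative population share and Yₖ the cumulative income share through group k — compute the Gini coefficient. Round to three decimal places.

0.374

Cumulative income shares Yₖ: 0.0150, 0.0310, 0.0710, 0.1300, 0.2250, 0.3380, 0.4520, 0.5790, 0.7870, 1.0000
Σ (Xₖ−Xₖ₋₁)(Yₖ+Yₖ₋₁) = (1/10)(0.0150+0.0000) + (1/10)(0.0310+0.0150) + (1/10)(0.0710+0.0310) + (1/10)(0.1300+0.0710) + (1/10)(0.2250+0.1300) + (1/10)(0.3380+0.2250) + (1/10)(0.4520+0.3380) + (1/10)(0.5790+0.4520) + (1/10)(0.7870+0.5790) + (1/10)(1.0000+0.7870)
  = 0.0015 + 0.0046 + 0.0102 + 0.0201 + 0.0355 + 0.0563 + 0.0790 + 0.1031 + 0.1366 + 0.1787 = 0.6256
G = 1 − 0.6256 = 0.3744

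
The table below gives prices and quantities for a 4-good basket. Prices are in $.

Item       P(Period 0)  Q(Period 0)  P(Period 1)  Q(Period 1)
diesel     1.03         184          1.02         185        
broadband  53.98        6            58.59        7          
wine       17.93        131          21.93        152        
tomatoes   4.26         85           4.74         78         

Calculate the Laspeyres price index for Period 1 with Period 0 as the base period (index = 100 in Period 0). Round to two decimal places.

Laspeyres price index uses base-period quantities as weights.
ΣP(Period 1)·Q(Period 0) = 1.02×184 + 58.59×6 + 21.93×131 + 4.74×85 = 187.68 + 351.54 + 2872.83 + 402.9 = 3814.95
ΣP(Period 0)·Q(Period 0) = 1.03×184 + 53.98×6 + 17.93×131 + 4.26×85 = 189.52 + 323.88 + 2348.83 + 362.1 = 3224.33
Index = 3814.95 / 3224.33 × 100 = 118.3176

118.32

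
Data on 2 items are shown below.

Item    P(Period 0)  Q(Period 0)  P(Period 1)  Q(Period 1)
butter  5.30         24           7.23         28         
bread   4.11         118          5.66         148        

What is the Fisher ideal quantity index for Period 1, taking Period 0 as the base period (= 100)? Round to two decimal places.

Laspeyres component (base-period weights):
ΣP(Period 0)Q(Period 1) = 5.30×28 + 4.11×148 = 148.4 + 608.28 = 756.68
ΣP(Period 0)Q(Period 0) = 5.30×24 + 4.11×118 = 127.2 + 484.98 = 612.18
L = 756.68 / 612.18 × 100 = 123.6042
Paasche component (current-period weights):
ΣP(Period 1)Q(Period 1) = 7.23×28 + 5.66×148 = 202.44 + 837.68 = 1040.12
ΣP(Period 1)Q(Period 0) = 7.23×24 + 5.66×118 = 173.52 + 667.88 = 841.4
P = 1040.12 / 841.4 × 100 = 123.6178
Fisher = √(L × P) = √(123.6042 × 123.6178) = 123.6110

123.61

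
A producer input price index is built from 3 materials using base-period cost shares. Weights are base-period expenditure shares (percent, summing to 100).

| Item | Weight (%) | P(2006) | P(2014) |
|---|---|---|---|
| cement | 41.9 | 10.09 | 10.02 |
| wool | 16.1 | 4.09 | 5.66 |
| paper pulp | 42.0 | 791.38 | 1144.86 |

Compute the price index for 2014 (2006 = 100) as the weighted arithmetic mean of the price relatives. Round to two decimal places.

cement: 41.9 × (10.02/10.09) = 41.9 × 0.993062 = 41.6093
wool: 16.1 × (5.66/4.09) = 16.1 × 1.383863 = 22.2802
paper pulp: 42.0 × (1144.86/791.38) = 42.0 × 1.446663 = 60.7598
Index = Σ wᵢ·(p₁ᵢ/p₀ᵢ) = 41.6093 + 22.2802 + 60.7598 = 124.6493

124.65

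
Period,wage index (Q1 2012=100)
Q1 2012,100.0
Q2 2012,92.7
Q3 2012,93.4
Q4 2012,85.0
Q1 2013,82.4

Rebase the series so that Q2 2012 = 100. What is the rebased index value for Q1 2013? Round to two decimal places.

88.89

Rebased(Q1 2013) = 82.4 / 92.7 × 100 = 88.8889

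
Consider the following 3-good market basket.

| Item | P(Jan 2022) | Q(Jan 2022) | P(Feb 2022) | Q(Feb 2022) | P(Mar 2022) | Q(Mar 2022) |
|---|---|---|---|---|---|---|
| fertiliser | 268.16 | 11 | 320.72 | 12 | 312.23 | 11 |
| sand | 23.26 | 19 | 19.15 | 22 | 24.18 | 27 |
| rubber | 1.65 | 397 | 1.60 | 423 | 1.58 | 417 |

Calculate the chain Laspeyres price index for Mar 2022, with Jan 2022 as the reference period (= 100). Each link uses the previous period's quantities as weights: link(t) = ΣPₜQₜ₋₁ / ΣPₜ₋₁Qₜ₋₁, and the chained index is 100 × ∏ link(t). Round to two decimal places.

111.87

Link Jan 2022→Feb 2022:
ΣP(Feb 2022)Q(Jan 2022) = 320.72×11 + 19.15×19 + 1.60×397 = 3527.92 + 363.85 + 635.2 = 4526.97
ΣP(Jan 2022)Q(Jan 2022) = 268.16×11 + 23.26×19 + 1.65×397 = 2949.76 + 441.94 + 655.05 = 4046.75
link = 4526.97/4046.75 = 1.118668
Link Feb 2022→Mar 2022:
ΣP(Mar 2022)Q(Feb 2022) = 312.23×12 + 24.18×22 + 1.58×423 = 3746.76 + 531.96 + 668.34 = 4947.06
ΣP(Feb 2022)Q(Feb 2022) = 320.72×12 + 19.15×22 + 1.60×423 = 3848.64 + 421.3 + 676.8 = 4946.74
link = 4947.06/4946.74 = 1.000065
Chained index = 100 × 1.118668 × 1.000065 = 111.8740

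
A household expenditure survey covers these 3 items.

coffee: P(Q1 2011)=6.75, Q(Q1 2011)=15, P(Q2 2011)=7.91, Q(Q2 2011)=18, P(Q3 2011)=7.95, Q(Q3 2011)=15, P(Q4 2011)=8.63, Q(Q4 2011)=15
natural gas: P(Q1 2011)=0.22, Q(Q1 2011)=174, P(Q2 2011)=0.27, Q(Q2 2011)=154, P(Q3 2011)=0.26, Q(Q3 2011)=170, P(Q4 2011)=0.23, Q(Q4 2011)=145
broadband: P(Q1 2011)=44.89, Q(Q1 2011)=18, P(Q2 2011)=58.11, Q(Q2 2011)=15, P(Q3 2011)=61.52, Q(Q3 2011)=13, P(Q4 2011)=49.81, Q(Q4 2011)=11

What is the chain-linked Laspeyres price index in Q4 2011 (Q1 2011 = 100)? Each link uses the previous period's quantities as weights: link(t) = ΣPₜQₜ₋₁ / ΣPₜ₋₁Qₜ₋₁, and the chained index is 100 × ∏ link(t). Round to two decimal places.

Link Q1 2011→Q2 2011:
ΣP(Q2 2011)Q(Q1 2011) = 7.91×15 + 0.27×174 + 58.11×18 = 118.65 + 46.98 + 1045.98 = 1211.61
ΣP(Q1 2011)Q(Q1 2011) = 6.75×15 + 0.22×174 + 44.89×18 = 101.25 + 38.28 + 808.02 = 947.55
link = 1211.61/947.55 = 1.278677
Link Q2 2011→Q3 2011:
ΣP(Q3 2011)Q(Q2 2011) = 7.95×18 + 0.26×154 + 61.52×15 = 143.1 + 40.04 + 922.8 = 1105.94
ΣP(Q2 2011)Q(Q2 2011) = 7.91×18 + 0.27×154 + 58.11×15 = 142.38 + 41.58 + 871.65 = 1055.61
link = 1105.94/1055.61 = 1.047679
Link Q3 2011→Q4 2011:
ΣP(Q4 2011)Q(Q3 2011) = 8.63×15 + 0.23×170 + 49.81×13 = 129.45 + 39.1 + 647.53 = 816.08
ΣP(Q3 2011)Q(Q3 2011) = 7.95×15 + 0.26×170 + 61.52×13 = 119.25 + 44.2 + 799.76 = 963.21
link = 816.08/963.21 = 0.847250
Chained index = 100 × 1.278677 × 1.047679 × 0.847250 = 113.5012

113.50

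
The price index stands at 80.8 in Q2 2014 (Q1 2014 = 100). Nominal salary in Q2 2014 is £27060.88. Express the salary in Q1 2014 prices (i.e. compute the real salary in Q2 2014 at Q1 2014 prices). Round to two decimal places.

33491.19

Real = Nominal ÷ (Index/100) = 27060.88 ÷ (80.8/100)
     = 27060.88 ÷ 0.808 = 33491.1881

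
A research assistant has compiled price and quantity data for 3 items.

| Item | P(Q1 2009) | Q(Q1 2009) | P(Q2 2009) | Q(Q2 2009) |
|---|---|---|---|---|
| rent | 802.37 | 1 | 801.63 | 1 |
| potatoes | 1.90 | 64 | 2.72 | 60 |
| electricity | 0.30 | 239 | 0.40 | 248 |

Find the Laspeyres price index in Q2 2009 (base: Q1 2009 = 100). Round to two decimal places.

Laspeyres price index uses base-period quantities as weights.
ΣP(Q2 2009)·Q(Q1 2009) = 801.63×1 + 2.72×64 + 0.40×239 = 801.63 + 174.08 + 95.6 = 1071.31
ΣP(Q1 2009)·Q(Q1 2009) = 802.37×1 + 1.90×64 + 0.30×239 = 802.37 + 121.6 + 71.7 = 995.67
Index = 1071.31 / 995.67 × 100 = 107.5969

107.60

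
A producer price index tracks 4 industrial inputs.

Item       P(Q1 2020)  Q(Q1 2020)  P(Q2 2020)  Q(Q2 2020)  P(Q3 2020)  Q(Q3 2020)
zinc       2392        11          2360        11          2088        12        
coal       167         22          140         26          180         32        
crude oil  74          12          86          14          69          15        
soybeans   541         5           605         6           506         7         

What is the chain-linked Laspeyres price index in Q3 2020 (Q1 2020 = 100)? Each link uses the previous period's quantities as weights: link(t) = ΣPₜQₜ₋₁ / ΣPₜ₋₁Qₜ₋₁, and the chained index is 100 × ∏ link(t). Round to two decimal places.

90.60

Link Q1 2020→Q2 2020:
ΣP(Q2 2020)Q(Q1 2020) = 2360×11 + 140×22 + 86×12 + 605×5 = 25960 + 3080 + 1032 + 3025 = 33097
ΣP(Q1 2020)Q(Q1 2020) = 2392×11 + 167×22 + 74×12 + 541×5 = 26312 + 3674 + 888 + 2705 = 33579
link = 33097/33579 = 0.985646
Link Q2 2020→Q3 2020:
ΣP(Q3 2020)Q(Q2 2020) = 2088×11 + 180×26 + 69×14 + 506×6 = 22968 + 4680 + 966 + 3036 = 31650
ΣP(Q2 2020)Q(Q2 2020) = 2360×11 + 140×26 + 86×14 + 605×6 = 25960 + 3640 + 1204 + 3630 = 34434
link = 31650/34434 = 0.919150
Chained index = 100 × 0.985646 × 0.919150 = 90.5956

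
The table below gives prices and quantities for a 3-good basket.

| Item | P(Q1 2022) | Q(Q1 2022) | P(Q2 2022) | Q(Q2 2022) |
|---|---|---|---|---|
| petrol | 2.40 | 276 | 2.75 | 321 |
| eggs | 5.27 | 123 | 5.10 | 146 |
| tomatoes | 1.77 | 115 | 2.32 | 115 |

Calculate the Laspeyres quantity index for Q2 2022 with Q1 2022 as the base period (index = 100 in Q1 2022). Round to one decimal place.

115.1

Laspeyres quantity index uses base-period prices as weights.
ΣP(Q1 2022)·Q(Q2 2022) = 2.40×321 + 5.27×146 + 1.77×115 = 770.4 + 769.42 + 203.55 = 1743.37
ΣP(Q1 2022)·Q(Q1 2022) = 2.40×276 + 5.27×123 + 1.77×115 = 662.4 + 648.21 + 203.55 = 1514.16
Index = 1743.37 / 1514.16 × 100 = 115.1378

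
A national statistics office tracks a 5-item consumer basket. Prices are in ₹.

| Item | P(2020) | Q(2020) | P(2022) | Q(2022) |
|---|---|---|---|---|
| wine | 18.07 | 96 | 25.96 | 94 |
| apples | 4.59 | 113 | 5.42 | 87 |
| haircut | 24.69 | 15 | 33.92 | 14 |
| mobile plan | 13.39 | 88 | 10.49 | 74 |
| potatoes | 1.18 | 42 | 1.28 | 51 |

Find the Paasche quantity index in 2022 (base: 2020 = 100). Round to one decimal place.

92.1

Paasche quantity index uses current-period prices as weights.
ΣP(2022)·Q(2022) = 25.96×94 + 5.42×87 + 33.92×14 + 10.49×74 + 1.28×51 = 2440.24 + 471.54 + 474.88 + 776.26 + 65.28 = 4228.2
ΣP(2022)·Q(2020) = 25.96×96 + 5.42×113 + 33.92×15 + 10.49×88 + 1.28×42 = 2492.16 + 612.46 + 508.8 + 923.12 + 53.76 = 4590.3
Index = 4228.2 / 4590.3 × 100 = 92.1116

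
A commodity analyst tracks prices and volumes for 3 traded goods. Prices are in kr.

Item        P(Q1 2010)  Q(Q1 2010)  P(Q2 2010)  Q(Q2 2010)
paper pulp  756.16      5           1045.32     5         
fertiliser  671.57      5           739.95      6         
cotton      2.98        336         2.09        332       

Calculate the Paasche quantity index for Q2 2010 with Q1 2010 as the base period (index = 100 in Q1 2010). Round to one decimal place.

107.6

Paasche quantity index uses current-period prices as weights.
ΣP(Q2 2010)·Q(Q2 2010) = 1045.32×5 + 739.95×6 + 2.09×332 = 5226.6 + 4439.7 + 693.88 = 10360.18
ΣP(Q2 2010)·Q(Q1 2010) = 1045.32×5 + 739.95×5 + 2.09×336 = 5226.6 + 3699.75 + 702.24 = 9628.59
Index = 10360.18 / 9628.59 × 100 = 107.5981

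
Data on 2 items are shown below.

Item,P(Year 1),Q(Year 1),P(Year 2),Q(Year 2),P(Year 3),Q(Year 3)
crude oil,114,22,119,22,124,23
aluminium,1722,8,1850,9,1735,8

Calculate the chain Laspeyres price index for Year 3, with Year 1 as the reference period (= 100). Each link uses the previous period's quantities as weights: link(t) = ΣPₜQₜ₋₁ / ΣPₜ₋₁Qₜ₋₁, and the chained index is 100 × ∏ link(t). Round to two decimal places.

Link Year 1→Year 2:
ΣP(Year 2)Q(Year 1) = 119×22 + 1850×8 = 2618 + 14800 = 17418
ΣP(Year 1)Q(Year 1) = 114×22 + 1722×8 = 2508 + 13776 = 16284
link = 17418/16284 = 1.069639
Link Year 2→Year 3:
ΣP(Year 3)Q(Year 2) = 124×22 + 1735×9 = 2728 + 15615 = 18343
ΣP(Year 2)Q(Year 2) = 119×22 + 1850×9 = 2618 + 16650 = 19268
link = 18343/19268 = 0.951993
Chained index = 100 × 1.069639 × 0.951993 = 101.8289

101.83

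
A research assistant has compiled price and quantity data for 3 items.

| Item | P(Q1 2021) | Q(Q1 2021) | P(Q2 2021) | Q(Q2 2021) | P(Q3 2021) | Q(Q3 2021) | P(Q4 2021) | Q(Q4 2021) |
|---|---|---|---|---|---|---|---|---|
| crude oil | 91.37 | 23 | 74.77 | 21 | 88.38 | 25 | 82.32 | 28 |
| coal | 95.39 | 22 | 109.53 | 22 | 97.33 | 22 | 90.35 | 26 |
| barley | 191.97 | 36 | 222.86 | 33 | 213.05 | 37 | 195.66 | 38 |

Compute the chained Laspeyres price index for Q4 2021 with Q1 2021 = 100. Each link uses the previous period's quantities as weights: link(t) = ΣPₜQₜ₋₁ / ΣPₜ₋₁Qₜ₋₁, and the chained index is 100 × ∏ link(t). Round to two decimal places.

Link Q1 2021→Q2 2021:
ΣP(Q2 2021)Q(Q1 2021) = 74.77×23 + 109.53×22 + 222.86×36 = 1719.71 + 2409.66 + 8022.96 = 12152.33
ΣP(Q1 2021)Q(Q1 2021) = 91.37×23 + 95.39×22 + 191.97×36 = 2101.51 + 2098.58 + 6910.92 = 11111.01
link = 12152.33/11111.01 = 1.093720
Link Q2 2021→Q3 2021:
ΣP(Q3 2021)Q(Q2 2021) = 88.38×21 + 97.33×22 + 213.05×33 = 1855.98 + 2141.26 + 7030.65 = 11027.89
ΣP(Q2 2021)Q(Q2 2021) = 74.77×21 + 109.53×22 + 222.86×33 = 1570.17 + 2409.66 + 7354.38 = 11334.21
link = 11027.89/11334.21 = 0.972974
Link Q3 2021→Q4 2021:
ΣP(Q4 2021)Q(Q3 2021) = 82.32×25 + 90.35×22 + 195.66×37 = 2058 + 1987.7 + 7239.42 = 11285.12
ΣP(Q3 2021)Q(Q3 2021) = 88.38×25 + 97.33×22 + 213.05×37 = 2209.5 + 2141.26 + 7882.85 = 12233.61
link = 11285.12/12233.61 = 0.922469
Chained index = 100 × 1.093720 × 0.972974 × 0.922469 = 98.1655

98.17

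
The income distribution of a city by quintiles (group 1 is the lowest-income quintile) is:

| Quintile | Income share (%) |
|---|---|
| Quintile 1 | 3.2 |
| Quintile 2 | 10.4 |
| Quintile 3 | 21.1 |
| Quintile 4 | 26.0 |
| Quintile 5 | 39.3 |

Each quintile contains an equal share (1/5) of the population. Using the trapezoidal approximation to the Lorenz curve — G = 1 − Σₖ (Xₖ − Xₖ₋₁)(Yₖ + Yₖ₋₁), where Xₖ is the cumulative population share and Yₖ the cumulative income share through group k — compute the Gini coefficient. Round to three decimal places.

0.351

Cumulative income shares Yₖ: 0.0320, 0.1360, 0.3470, 0.6070, 1.0000
Σ (Xₖ−Xₖ₋₁)(Yₖ+Yₖ₋₁) = (1/5)(0.0320+0.0000) + (1/5)(0.1360+0.0320) + (1/5)(0.3470+0.1360) + (1/5)(0.6070+0.3470) + (1/5)(1.0000+0.6070)
  = 0.0064 + 0.0336 + 0.0966 + 0.1908 + 0.3214 = 0.6488
G = 1 − 0.6488 = 0.3512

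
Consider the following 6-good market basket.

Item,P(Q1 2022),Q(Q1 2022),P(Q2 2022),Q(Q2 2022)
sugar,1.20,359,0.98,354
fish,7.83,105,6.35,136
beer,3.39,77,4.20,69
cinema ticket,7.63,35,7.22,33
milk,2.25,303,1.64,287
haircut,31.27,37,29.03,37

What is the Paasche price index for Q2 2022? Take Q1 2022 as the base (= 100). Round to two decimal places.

86.90

Paasche price index uses current-period quantities as weights.
ΣP(Q2 2022)·Q(Q2 2022) = 0.98×354 + 6.35×136 + 4.20×69 + 7.22×33 + 1.64×287 + 29.03×37 = 346.92 + 863.6 + 289.8 + 238.26 + 470.68 + 1074.11 = 3283.37
ΣP(Q1 2022)·Q(Q2 2022) = 1.20×354 + 7.83×136 + 3.39×69 + 7.63×33 + 2.25×287 + 31.27×37 = 424.8 + 1064.88 + 233.91 + 251.79 + 645.75 + 1156.99 = 3778.12
Index = 3283.37 / 3778.12 × 100 = 86.9049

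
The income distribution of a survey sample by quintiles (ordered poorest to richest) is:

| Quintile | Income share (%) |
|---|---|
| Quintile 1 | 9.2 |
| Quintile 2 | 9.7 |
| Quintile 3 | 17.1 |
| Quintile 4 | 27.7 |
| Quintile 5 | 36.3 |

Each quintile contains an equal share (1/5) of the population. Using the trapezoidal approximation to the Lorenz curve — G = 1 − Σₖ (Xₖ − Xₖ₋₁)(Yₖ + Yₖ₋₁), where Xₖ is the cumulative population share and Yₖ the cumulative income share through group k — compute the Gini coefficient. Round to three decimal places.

Cumulative income shares Yₖ: 0.0920, 0.1890, 0.3600, 0.6370, 1.0000
Σ (Xₖ−Xₖ₋₁)(Yₖ+Yₖ₋₁) = (1/5)(0.0920+0.0000) + (1/5)(0.1890+0.0920) + (1/5)(0.3600+0.1890) + (1/5)(0.6370+0.3600) + (1/5)(1.0000+0.6370)
  = 0.0184 + 0.0562 + 0.1098 + 0.1994 + 0.3274 = 0.7112
G = 1 − 0.7112 = 0.2888

0.289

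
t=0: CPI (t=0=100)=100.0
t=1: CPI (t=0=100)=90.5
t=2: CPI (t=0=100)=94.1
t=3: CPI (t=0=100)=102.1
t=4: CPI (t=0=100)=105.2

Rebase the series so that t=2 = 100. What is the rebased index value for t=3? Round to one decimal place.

Rebased(t=3) = 102.1 / 94.1 × 100 = 108.5016

108.5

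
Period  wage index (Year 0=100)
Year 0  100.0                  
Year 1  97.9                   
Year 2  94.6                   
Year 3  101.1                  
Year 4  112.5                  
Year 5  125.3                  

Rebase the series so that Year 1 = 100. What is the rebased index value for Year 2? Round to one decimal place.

Rebased(Year 2) = 94.6 / 97.9 × 100 = 96.6292

96.6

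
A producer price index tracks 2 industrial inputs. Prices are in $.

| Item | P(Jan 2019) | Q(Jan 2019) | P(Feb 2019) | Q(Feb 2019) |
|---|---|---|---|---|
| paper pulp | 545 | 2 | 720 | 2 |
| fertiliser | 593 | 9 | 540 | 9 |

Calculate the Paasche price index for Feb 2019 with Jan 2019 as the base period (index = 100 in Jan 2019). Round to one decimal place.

98.0

Paasche price index uses current-period quantities as weights.
ΣP(Feb 2019)·Q(Feb 2019) = 720×2 + 540×9 = 1440 + 4860 = 6300
ΣP(Jan 2019)·Q(Feb 2019) = 545×2 + 593×9 = 1090 + 5337 = 6427
Index = 6300 / 6427 × 100 = 98.0240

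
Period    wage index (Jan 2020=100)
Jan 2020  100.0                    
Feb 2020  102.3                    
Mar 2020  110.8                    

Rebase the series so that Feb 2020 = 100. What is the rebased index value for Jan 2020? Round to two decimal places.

Rebased(Jan 2020) = 100.0 / 102.3 × 100 = 97.7517

97.75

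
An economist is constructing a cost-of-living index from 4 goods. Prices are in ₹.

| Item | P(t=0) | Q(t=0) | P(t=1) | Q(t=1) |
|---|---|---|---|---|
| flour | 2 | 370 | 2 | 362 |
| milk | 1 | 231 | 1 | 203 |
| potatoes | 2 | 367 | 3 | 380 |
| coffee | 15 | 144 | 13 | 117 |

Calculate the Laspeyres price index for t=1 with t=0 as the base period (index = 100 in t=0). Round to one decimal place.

Laspeyres price index uses base-period quantities as weights.
ΣP(t=1)·Q(t=0) = 2×370 + 1×231 + 3×367 + 13×144 = 740 + 231 + 1101 + 1872 = 3944
ΣP(t=0)·Q(t=0) = 2×370 + 1×231 + 2×367 + 15×144 = 740 + 231 + 734 + 2160 = 3865
Index = 3944 / 3865 × 100 = 102.0440

102.0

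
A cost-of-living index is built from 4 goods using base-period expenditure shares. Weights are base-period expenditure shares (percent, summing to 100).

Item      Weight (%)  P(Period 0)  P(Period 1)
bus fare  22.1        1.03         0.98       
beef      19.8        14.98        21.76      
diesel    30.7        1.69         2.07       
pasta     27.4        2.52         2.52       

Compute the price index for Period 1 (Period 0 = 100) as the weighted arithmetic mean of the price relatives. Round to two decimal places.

114.79

bus fare: 22.1 × (0.98/1.03) = 22.1 × 0.951456 = 21.0272
beef: 19.8 × (21.76/14.98) = 19.8 × 1.452603 = 28.7615
diesel: 30.7 × (2.07/1.69) = 30.7 × 1.224852 = 37.6030
pasta: 27.4 × (2.52/2.52) = 27.4 × 1.000000 = 27.4000
Index = Σ wᵢ·(p₁ᵢ/p₀ᵢ) = 21.0272 + 28.7615 + 37.6030 + 27.4000 = 114.7917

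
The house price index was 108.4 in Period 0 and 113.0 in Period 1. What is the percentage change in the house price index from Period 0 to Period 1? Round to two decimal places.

4.24%

Change = (113.0 − 108.4) / 108.4 × 100
       = 4.6 / 108.4 × 100 = 4.2435%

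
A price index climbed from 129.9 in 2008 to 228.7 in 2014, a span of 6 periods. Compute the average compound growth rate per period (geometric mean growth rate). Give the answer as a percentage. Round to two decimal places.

Growth factor = (228.7/129.9)^(1/6) = (1.760585)^(1/6) = 1.098861
Growth rate = 1.098861 − 1 = 0.098861 = 9.8861%

9.89%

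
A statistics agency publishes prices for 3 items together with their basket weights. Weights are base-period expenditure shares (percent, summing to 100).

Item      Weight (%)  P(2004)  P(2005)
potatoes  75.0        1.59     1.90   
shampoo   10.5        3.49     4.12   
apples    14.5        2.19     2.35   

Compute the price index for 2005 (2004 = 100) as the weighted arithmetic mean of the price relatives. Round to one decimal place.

117.6

potatoes: 75.0 × (1.90/1.59) = 75.0 × 1.194969 = 89.6226
shampoo: 10.5 × (4.12/3.49) = 10.5 × 1.180516 = 12.3954
apples: 14.5 × (2.35/2.19) = 14.5 × 1.073059 = 15.5594
Index = Σ wᵢ·(p₁ᵢ/p₀ᵢ) = 89.6226 + 12.3954 + 15.5594 = 117.5774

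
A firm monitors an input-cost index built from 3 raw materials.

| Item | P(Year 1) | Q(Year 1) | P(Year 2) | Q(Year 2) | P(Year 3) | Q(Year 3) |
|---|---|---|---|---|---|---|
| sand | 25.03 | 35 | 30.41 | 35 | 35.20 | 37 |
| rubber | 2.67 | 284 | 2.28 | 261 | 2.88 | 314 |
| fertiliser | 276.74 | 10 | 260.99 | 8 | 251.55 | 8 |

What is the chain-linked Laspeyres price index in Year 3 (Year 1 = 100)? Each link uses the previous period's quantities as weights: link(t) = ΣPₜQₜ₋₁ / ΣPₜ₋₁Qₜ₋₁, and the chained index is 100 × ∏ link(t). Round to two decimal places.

Link Year 1→Year 2:
ΣP(Year 2)Q(Year 1) = 30.41×35 + 2.28×284 + 260.99×10 = 1064.35 + 647.52 + 2609.9 = 4321.77
ΣP(Year 1)Q(Year 1) = 25.03×35 + 2.67×284 + 276.74×10 = 876.05 + 758.28 + 2767.4 = 4401.73
link = 4321.77/4401.73 = 0.981834
Link Year 2→Year 3:
ΣP(Year 3)Q(Year 2) = 35.20×35 + 2.88×261 + 251.55×8 = 1232 + 751.68 + 2012.4 = 3996.08
ΣP(Year 2)Q(Year 2) = 30.41×35 + 2.28×261 + 260.99×8 = 1064.35 + 595.08 + 2087.92 = 3747.35
link = 3996.08/3747.35 = 1.066375
Chained index = 100 × 0.981834 × 1.066375 = 104.7004

104.70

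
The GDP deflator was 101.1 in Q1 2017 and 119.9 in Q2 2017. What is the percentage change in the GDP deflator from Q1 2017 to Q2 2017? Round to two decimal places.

Change = (119.9 − 101.1) / 101.1 × 100
       = 18.8 / 101.1 × 100 = 18.5955%

18.60%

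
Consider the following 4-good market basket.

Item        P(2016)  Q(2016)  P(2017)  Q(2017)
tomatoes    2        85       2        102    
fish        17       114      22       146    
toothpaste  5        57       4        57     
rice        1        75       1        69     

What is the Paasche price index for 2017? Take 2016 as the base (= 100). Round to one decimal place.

122.1

Paasche price index uses current-period quantities as weights.
ΣP(2017)·Q(2017) = 2×102 + 22×146 + 4×57 + 1×69 = 204 + 3212 + 228 + 69 = 3713
ΣP(2016)·Q(2017) = 2×102 + 17×146 + 5×57 + 1×69 = 204 + 2482 + 285 + 69 = 3040
Index = 3713 / 3040 × 100 = 122.1382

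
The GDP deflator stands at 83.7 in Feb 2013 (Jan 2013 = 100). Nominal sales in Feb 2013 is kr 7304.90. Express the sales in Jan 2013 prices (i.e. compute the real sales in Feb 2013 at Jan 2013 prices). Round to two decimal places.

8727.48

Real = Nominal ÷ (Index/100) = 7304.90 ÷ (83.7/100)
     = 7304.90 ÷ 0.837 = 8727.4791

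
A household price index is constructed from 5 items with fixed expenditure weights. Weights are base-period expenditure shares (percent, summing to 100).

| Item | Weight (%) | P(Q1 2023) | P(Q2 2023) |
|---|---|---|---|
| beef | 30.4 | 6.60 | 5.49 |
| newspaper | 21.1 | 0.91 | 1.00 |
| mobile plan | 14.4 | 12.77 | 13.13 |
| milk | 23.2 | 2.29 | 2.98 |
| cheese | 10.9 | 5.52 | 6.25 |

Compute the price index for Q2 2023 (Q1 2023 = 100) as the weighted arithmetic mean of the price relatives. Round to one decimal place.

105.8

beef: 30.4 × (5.49/6.60) = 30.4 × 0.831818 = 25.2873
newspaper: 21.1 × (1.00/0.91) = 21.1 × 1.098901 = 23.1868
mobile plan: 14.4 × (13.13/12.77) = 14.4 × 1.028191 = 14.8060
milk: 23.2 × (2.98/2.29) = 23.2 × 1.301310 = 30.1904
cheese: 10.9 × (6.25/5.52) = 10.9 × 1.132246 = 12.3415
Index = Σ wᵢ·(p₁ᵢ/p₀ᵢ) = 25.2873 + 23.1868 + 14.8060 + 30.1904 + 12.3415 = 105.8119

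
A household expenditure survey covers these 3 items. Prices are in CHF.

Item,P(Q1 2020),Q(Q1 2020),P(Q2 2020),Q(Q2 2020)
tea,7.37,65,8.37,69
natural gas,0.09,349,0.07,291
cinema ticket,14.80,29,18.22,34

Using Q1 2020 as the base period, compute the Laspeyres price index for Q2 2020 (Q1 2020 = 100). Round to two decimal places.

Laspeyres price index uses base-period quantities as weights.
ΣP(Q2 2020)·Q(Q1 2020) = 8.37×65 + 0.07×349 + 18.22×29 = 544.05 + 24.43 + 528.38 = 1096.86
ΣP(Q1 2020)·Q(Q1 2020) = 7.37×65 + 0.09×349 + 14.80×29 = 479.05 + 31.41 + 429.2 = 939.66
Index = 1096.86 / 939.66 × 100 = 116.7295

116.73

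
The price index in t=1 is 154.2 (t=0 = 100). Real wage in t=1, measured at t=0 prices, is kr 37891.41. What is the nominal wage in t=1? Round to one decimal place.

Nominal = Real × (Index/100) = 37891.41 × (154.2/100)
        = 37891.41 × 1.542 = 58428.5542

58428.6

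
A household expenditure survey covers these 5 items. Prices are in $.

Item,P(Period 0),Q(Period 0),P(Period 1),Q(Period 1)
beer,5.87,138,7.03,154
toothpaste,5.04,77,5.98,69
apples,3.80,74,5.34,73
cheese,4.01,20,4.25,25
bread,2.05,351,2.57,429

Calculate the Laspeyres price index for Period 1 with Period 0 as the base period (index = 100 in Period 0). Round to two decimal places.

123.42

Laspeyres price index uses base-period quantities as weights.
ΣP(Period 1)·Q(Period 0) = 7.03×138 + 5.98×77 + 5.34×74 + 4.25×20 + 2.57×351 = 970.14 + 460.46 + 395.16 + 85 + 902.07 = 2812.83
ΣP(Period 0)·Q(Period 0) = 5.87×138 + 5.04×77 + 3.80×74 + 4.01×20 + 2.05×351 = 810.06 + 388.08 + 281.2 + 80.2 + 719.55 = 2279.09
Index = 2812.83 / 2279.09 × 100 = 123.4190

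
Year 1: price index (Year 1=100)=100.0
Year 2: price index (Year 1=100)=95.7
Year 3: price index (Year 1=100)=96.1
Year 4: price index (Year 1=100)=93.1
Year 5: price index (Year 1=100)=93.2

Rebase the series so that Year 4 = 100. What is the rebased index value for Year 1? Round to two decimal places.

107.41

Rebased(Year 1) = 100.0 / 93.1 × 100 = 107.4114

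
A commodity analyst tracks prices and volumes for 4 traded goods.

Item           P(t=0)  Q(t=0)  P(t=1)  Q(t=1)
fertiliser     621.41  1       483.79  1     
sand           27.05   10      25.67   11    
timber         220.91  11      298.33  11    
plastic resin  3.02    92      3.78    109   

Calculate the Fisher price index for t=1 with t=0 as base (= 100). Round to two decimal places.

Laspeyres component (base-period weights):
ΣP(t=1)Q(t=0) = 483.79×1 + 25.67×10 + 298.33×11 + 3.78×92 = 483.79 + 256.7 + 3281.63 + 347.76 = 4369.88
ΣP(t=0)Q(t=0) = 621.41×1 + 27.05×10 + 220.91×11 + 3.02×92 = 621.41 + 270.5 + 2430.01 + 277.84 = 3599.76
L = 4369.88 / 3599.76 × 100 = 121.3936
Paasche component (current-period weights):
ΣP(t=1)Q(t=1) = 483.79×1 + 25.67×11 + 298.33×11 + 3.78×109 = 483.79 + 282.37 + 3281.63 + 412.02 = 4459.81
ΣP(t=0)Q(t=1) = 621.41×1 + 27.05×11 + 220.91×11 + 3.02×109 = 621.41 + 297.55 + 2430.01 + 329.18 = 3678.15
P = 4459.81 / 3678.15 × 100 = 121.2514
Fisher = √(L × P) = √(121.3936 × 121.2514) = 121.3225

121.32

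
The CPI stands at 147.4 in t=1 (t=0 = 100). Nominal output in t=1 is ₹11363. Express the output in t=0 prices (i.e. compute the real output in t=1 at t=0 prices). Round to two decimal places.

7708.96

Real = Nominal ÷ (Index/100) = 11363 ÷ (147.4/100)
     = 11363 ÷ 1.474 = 7708.9552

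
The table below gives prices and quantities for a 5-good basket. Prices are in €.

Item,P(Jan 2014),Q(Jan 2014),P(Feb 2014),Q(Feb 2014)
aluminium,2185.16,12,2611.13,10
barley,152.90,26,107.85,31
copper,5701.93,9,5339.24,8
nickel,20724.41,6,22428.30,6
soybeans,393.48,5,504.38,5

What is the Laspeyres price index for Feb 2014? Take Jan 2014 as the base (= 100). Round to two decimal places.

Laspeyres price index uses base-period quantities as weights.
ΣP(Feb 2014)·Q(Jan 2014) = 2611.13×12 + 107.85×26 + 5339.24×9 + 22428.30×6 + 504.38×5 = 31333.56 + 2804.1 + 48053.16 + 134569.8 + 2521.9 = 219282.52
ΣP(Jan 2014)·Q(Jan 2014) = 2185.16×12 + 152.90×26 + 5701.93×9 + 20724.41×6 + 393.48×5 = 26221.92 + 3975.4 + 51317.37 + 124346.46 + 1967.4 = 207828.55
Index = 219282.52 / 207828.55 × 100 = 105.5113

105.51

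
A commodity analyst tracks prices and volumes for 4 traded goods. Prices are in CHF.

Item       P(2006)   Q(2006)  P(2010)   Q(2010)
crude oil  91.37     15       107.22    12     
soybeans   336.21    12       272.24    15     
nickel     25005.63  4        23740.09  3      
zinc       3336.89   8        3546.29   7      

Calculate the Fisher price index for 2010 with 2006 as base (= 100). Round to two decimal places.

Laspeyres component (base-period weights):
ΣP(2010)Q(2006) = 107.22×15 + 272.24×12 + 23740.09×4 + 3546.29×8 = 1608.3 + 3266.88 + 94960.36 + 28370.32 = 128205.86
ΣP(2006)Q(2006) = 91.37×15 + 336.21×12 + 25005.63×4 + 3336.89×8 = 1370.55 + 4034.52 + 100022.52 + 26695.12 = 132122.71
L = 128205.86 / 132122.71 × 100 = 97.0354
Paasche component (current-period weights):
ΣP(2010)Q(2010) = 107.22×12 + 272.24×15 + 23740.09×3 + 3546.29×7 = 1286.64 + 4083.6 + 71220.27 + 24824.03 = 101414.54
ΣP(2006)Q(2010) = 91.37×12 + 336.21×15 + 25005.63×3 + 3336.89×7 = 1096.44 + 5043.15 + 75016.89 + 23358.23 = 104514.71
P = 101414.54 / 104514.71 × 100 = 97.0337
Fisher = √(L × P) = √(97.0354 × 97.0337) = 97.0346

97.03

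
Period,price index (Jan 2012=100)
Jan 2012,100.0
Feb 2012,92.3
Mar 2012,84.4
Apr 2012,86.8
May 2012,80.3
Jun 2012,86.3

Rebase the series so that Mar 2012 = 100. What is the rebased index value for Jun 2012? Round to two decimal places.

102.25

Rebased(Jun 2012) = 86.3 / 84.4 × 100 = 102.2512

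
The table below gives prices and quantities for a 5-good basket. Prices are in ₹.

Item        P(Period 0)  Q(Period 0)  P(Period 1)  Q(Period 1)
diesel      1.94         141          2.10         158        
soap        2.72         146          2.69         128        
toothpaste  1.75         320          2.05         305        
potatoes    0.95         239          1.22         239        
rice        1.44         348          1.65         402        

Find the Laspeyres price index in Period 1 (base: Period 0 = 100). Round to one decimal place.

Laspeyres price index uses base-period quantities as weights.
ΣP(Period 1)·Q(Period 0) = 2.10×141 + 2.69×146 + 2.05×320 + 1.22×239 + 1.65×348 = 296.1 + 392.74 + 656 + 291.58 + 574.2 = 2210.62
ΣP(Period 0)·Q(Period 0) = 1.94×141 + 2.72×146 + 1.75×320 + 0.95×239 + 1.44×348 = 273.54 + 397.12 + 560 + 227.05 + 501.12 = 1958.83
Index = 2210.62 / 1958.83 × 100 = 112.8541

112.9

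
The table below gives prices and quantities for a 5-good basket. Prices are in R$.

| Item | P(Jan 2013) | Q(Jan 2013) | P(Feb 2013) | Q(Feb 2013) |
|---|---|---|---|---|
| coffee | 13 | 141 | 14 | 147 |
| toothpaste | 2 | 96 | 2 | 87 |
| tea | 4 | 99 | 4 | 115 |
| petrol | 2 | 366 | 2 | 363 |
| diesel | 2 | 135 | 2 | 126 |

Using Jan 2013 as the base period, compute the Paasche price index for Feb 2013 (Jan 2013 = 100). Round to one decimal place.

104.2

Paasche price index uses current-period quantities as weights.
ΣP(Feb 2013)·Q(Feb 2013) = 14×147 + 2×87 + 4×115 + 2×363 + 2×126 = 2058 + 174 + 460 + 726 + 252 = 3670
ΣP(Jan 2013)·Q(Feb 2013) = 13×147 + 2×87 + 4×115 + 2×363 + 2×126 = 1911 + 174 + 460 + 726 + 252 = 3523
Index = 3670 / 3523 × 100 = 104.1726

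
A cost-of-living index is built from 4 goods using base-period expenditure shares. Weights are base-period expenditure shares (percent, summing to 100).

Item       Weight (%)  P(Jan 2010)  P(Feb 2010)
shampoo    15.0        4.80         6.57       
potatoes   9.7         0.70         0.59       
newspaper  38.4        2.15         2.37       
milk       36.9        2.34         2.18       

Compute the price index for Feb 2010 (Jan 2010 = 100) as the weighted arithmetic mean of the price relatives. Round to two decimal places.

105.41

shampoo: 15.0 × (6.57/4.80) = 15.0 × 1.368750 = 20.5313
potatoes: 9.7 × (0.59/0.70) = 9.7 × 0.842857 = 8.1757
newspaper: 38.4 × (2.37/2.15) = 38.4 × 1.102326 = 42.3293
milk: 36.9 × (2.18/2.34) = 36.9 × 0.931624 = 34.3769
Index = Σ wᵢ·(p₁ᵢ/p₀ᵢ) = 20.5313 + 8.1757 + 42.3293 + 34.3769 = 105.4132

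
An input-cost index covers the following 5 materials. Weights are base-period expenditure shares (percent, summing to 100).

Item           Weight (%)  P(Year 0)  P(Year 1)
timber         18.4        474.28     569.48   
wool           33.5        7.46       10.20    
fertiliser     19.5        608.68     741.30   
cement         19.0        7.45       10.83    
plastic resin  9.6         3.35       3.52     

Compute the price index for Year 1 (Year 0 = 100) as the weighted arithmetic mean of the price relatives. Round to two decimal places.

129.35

timber: 18.4 × (569.48/474.28) = 18.4 × 1.200725 = 22.0933
wool: 33.5 × (10.20/7.46) = 33.5 × 1.367292 = 45.8043
fertiliser: 19.5 × (741.30/608.68) = 19.5 × 1.217881 = 23.7487
cement: 19.0 × (10.83/7.45) = 19.0 × 1.453691 = 27.6201
plastic resin: 9.6 × (3.52/3.35) = 9.6 × 1.050746 = 10.0872
Index = Σ wᵢ·(p₁ᵢ/p₀ᵢ) = 22.0933 + 45.8043 + 23.7487 + 27.6201 + 10.0872 = 129.3536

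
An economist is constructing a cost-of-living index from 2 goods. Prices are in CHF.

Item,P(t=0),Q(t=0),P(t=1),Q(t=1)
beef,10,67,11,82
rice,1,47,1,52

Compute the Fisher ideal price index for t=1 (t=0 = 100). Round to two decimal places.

Laspeyres component (base-period weights):
ΣP(t=1)Q(t=0) = 11×67 + 1×47 = 737 + 47 = 784
ΣP(t=0)Q(t=0) = 10×67 + 1×47 = 670 + 47 = 717
L = 784 / 717 × 100 = 109.3445
Paasche component (current-period weights):
ΣP(t=1)Q(t=1) = 11×82 + 1×52 = 902 + 52 = 954
ΣP(t=0)Q(t=1) = 10×82 + 1×52 = 820 + 52 = 872
P = 954 / 872 × 100 = 109.4037
Fisher = √(L × P) = √(109.3445 × 109.4037) = 109.3741

109.37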